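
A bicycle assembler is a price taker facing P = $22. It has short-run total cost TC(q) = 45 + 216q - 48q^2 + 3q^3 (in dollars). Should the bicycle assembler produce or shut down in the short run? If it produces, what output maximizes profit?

Shut down

Strip out fixed cost: VC = 216q - 48q^2 + 3q^3. Then AVC = 216 - 48q + 3q^2 and MC = 216 - 96q + 9q^2.
AVC hits its minimum where MC = AVC, at q = 8, giving min AVC = 216 - 48·8 + 3·8^2 = $24.
P = $22 lies below min AVC = $24; no output level covers variable cost.
The firm minimizes its loss by shutting down and losing only its fixed cost of $45.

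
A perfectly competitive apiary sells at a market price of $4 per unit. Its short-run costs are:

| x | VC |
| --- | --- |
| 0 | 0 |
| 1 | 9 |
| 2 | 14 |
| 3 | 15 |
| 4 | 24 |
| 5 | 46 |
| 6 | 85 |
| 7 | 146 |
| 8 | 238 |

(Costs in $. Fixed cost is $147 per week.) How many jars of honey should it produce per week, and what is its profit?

x = 0 (shut down); profit = -$147

Tabulate TR − TC: x=0: -147; x=1: -152; x=2: -153; x=3: -150; x=4: -155; x=5: -173; x=6: -208; x=7: -265; x=8: -353.
Profit is highest at x = 0. Equivalently, the lowest AVC in the table is 15/3 ≈ $5 at x = 3, and P = $4 falls below it — price never covers variable cost, so the firm shuts down and loses only its fixed cost.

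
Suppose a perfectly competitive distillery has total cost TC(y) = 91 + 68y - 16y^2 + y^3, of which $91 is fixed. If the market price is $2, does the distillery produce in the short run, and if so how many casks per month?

Shut down

Variable cost is VC = 68y - 16y^2 + y^3, so AVC = VC/y = 68 - 16y + y^2 and MC = dTC/dy = 68 - 32y + 3y^2.
The AVC parabola has its vertex at y = 16/2 = 8, where AVC = 68 - 16·8 + 8^2 = $4.
With P < min AVC ($2 < $4), every unit sold adds to the loss.
Shutting down limits the loss to fixed cost, $91.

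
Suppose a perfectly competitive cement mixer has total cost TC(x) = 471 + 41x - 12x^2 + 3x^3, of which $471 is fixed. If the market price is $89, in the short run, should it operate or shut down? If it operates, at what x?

Produce at x = 4

Variable cost is VC = 41x - 12x^2 + 3x^3, so AVC = VC/x = 41 - 12x + 3x^2 and MC = dTC/dx = 41 - 24x + 9x^2.
The AVC parabola has its vertex at x = 12/6 = 2, where AVC = 41 - 12·2 + 3·2^2 = $29.
Because $89 ≥ $29, revenue can cover variable cost; the firm operates.
Solving P = MC: -48 - 24x + 9x^2 = 0 ⇒ x = -4/3 or 4. On the upward-sloping branch, x* = 4.
Check: AVC at x = 4 is $41 ≤ P, so revenue covers variable cost.
Profit = P·x − TC = 89·4 − 635 = -$279, a loss, but smaller than the $471 fixed cost the firm would lose by shutting down.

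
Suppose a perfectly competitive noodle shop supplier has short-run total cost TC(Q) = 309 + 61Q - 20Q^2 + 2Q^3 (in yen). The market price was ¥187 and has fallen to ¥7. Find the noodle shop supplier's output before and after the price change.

AVC = 61 - 20Q + 2Q^2, minimized at Q = 5 where min AVC = ¥11. MC = 61 - 40Q + 6Q^2.
At P = ¥187 ≥ min AVC, set P = MC on the rising branch: Q = 9.
At P = ¥7 < min AVC = ¥11, price no longer covers variable cost at any output, so the firm shuts down: Q = 0.

Output falls from 9 to 0 (the firm shuts down)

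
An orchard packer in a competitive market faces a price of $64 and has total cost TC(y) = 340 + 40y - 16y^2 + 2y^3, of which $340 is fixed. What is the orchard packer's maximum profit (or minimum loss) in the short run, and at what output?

Profit = -$52 at y = 6

AVC = 40 - 16y + 2y^2; min AVC = $8 at y = 4. Since P = $64 ≥ min AVC, the firm produces.
MC = 40 - 32y + 6y^2. Setting P = MC and taking the root on the rising branch gives y* = 6.
TR = 64·6 = 384. TC = 340 + 96 = 436. Profit = 384 − 436 = -$52.
By producing, the firm covers all variable cost plus $288 of fixed cost; shutting down would lose the full $340.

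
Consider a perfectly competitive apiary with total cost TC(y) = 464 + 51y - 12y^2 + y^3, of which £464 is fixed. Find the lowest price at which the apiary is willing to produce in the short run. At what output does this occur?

£15 per unit, at y = 6

The firm shuts down when price falls below the minimum of average variable cost. AVC = VC/y = 51 - 12y + y^2.
At the minimum of AVC, MC = AVC. MC = 51 - 24y + 3y^2; setting MC = AVC gives 2y^2 - 12y = 0, so y = 6. min AVC = 15.
For P < £15 the firm produces nothing.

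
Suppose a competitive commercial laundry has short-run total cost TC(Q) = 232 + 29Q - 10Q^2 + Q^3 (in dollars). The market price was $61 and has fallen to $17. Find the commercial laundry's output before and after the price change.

MC = 29 - 20Q + 3Q^2; the shutdown threshold is min AVC = $4 (at Q = 5).
With P = $61 above the shutdown price, P = MC gives Q = 8.
At P = $17 ≥ min AVC, set P = MC: Q = 6. The firm stays open but cuts output.

Output falls from 8 to 6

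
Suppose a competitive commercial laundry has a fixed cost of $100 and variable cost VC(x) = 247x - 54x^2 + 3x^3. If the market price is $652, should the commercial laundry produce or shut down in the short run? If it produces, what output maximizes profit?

Produce at x = 15

Strip out fixed cost: VC = 247x - 54x^2 + 3x^3. Then AVC = 247 - 54x + 3x^2 and MC = 247 - 108x + 9x^2.
AVC is minimized where dAVC/dx = -54 + 6x = 0, at x = 9; min AVC = 247 - 54·9 + 3·9^2 = $4.
Since P = $652 ≥ min AVC = $4, price covers variable cost and the firm should produce.
P = MC gives -405 - 108x + 9x^2 = 0, with roots -3 and 15. Take the larger (rising MC): x* = 15.
Check: AVC at x = 15 is $112 ≤ P, so revenue covers variable cost.
Profit = P·x − TC = 652·15 − 1780 = $8000.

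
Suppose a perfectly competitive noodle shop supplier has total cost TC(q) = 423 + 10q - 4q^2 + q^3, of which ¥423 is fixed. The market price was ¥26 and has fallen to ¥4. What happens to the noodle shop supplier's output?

AVC = 10 - 4q + q^2, minimized at q = 2 where min AVC = ¥6. MC = 10 - 8q + 3q^2.
At P = ¥26 ≥ min AVC, set P = MC on the rising branch: q = 4.
At P = ¥4 < min AVC = ¥6, price no longer covers variable cost at any output, so the firm shuts down: q = 0.

Output falls from 4 to 0 (the firm shuts down)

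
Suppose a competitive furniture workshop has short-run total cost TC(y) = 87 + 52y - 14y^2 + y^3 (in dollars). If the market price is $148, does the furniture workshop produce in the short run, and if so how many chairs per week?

From TC, MC = TC'(y) = 52 - 28y + 3y^2 and AVC = VC/y = 52 - 14y + y^2.
AVC is minimized where dAVC/dy = -14 + 2y = 0, at y = 7; min AVC = 52 - 14·7 + 7^2 = $3.
Because $148 ≥ $3, revenue can cover variable cost; the firm operates.
P = MC gives -96 - 28y + 3y^2 = 0, with roots -8/3 and 12. Take the larger (rising MC): y* = 12.
Check: AVC at y = 12 is $28 ≤ P, so revenue covers variable cost.
Profit = P·y − TC = 148·12 − 423 = $1353.

Produce at y = 12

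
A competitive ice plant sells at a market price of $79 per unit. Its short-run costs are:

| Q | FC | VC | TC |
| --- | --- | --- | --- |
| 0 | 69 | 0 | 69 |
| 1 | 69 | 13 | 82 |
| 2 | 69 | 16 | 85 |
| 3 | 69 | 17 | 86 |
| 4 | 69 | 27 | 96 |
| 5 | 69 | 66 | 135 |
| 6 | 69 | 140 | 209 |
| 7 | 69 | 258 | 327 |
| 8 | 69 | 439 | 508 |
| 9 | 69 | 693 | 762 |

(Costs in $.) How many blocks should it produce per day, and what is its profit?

Q = 6; profit = $265

Compute π = P·Q − TC at each output: Q=0: -69; Q=1: -3; Q=2: 73; Q=3: 151; Q=4: 220; Q=5: 260; Q=6: 265; Q=7: 226; Q=8: 124; Q=9: -51.
Profit is maximized at Q = 6. AVC there is 140/6 = $23.33 ≤ P, so producing beats shutting down (which would give -$69).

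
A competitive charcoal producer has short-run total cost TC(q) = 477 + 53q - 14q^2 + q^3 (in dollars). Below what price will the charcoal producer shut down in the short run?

Short-run supply begins at min AVC. From VC = 53q - 14q^2 + q^3, AVC = 53 - 14q + q^2.
At the minimum of AVC, MC = AVC. MC = 53 - 28q + 3q^2; setting MC = AVC gives 2q^2 - 14q = 0, so q = 7. min AVC = 4.
So the shutdown price is $4.

$4 per unit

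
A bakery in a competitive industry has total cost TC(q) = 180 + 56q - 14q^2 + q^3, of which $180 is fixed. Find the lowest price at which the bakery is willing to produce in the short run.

$7 per unit

Short-run supply begins at min AVC. From VC = 56q - 14q^2 + q^3, AVC = 56 - 14q + q^2.
At the minimum of AVC, MC = AVC. MC = 56 - 28q + 3q^2; setting MC = AVC gives 2q^2 - 14q = 0, so q = 7. min AVC = 7.
The firm shuts down for any P below $7.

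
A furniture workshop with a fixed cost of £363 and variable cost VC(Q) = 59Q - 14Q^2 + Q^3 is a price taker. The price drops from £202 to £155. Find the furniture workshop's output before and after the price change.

Output falls from 13 to 12

AVC = 59 - 14Q + Q^2, minimized at Q = 7 where min AVC = £10. MC = 59 - 28Q + 3Q^2.
With P = £202 above the shutdown price, P = MC gives Q = 13.
At P = £155 ≥ min AVC, set P = MC: Q = 12. The firm stays open but cuts output.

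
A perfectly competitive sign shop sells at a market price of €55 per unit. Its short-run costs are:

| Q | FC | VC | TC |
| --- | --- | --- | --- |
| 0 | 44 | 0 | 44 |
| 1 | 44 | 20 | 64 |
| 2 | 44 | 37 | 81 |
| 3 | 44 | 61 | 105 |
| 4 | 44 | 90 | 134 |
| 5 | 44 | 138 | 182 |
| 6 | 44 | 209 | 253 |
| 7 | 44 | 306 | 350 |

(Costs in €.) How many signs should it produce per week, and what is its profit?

Q = 5; profit = €93

Tabulate TR − TC: Q=0: -44; Q=1: -9; Q=2: 29; Q=3: 60; Q=4: 86; Q=5: 93; Q=6: 77; Q=7: 35.
Profit is maximized at Q = 5. AVC there is 138/5 = €27.60 ≤ P, so producing beats shutting down (which would give -€44).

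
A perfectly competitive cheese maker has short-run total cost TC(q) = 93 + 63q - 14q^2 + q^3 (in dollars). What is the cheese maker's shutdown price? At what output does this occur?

The shutdown price is the minimum of AVC. VC = 63q - 14q^2 + q^3, so AVC = 63 - 14q + q^2.
dAVC/dq = -14 + 2q = 0 gives q = 7. min AVC = 63 - 14·7 + 7^2 = 14.
For P < $14 the firm produces nothing.

$14 per unit, at q = 7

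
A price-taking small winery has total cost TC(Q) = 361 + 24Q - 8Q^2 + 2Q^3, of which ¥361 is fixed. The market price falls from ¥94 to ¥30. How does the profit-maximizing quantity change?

Output falls from 5 to 3

AVC = 24 - 8Q + 2Q^2, minimized at Q = 2 where min AVC = ¥16. MC = 24 - 16Q + 6Q^2.
With P = ¥94 above the shutdown price, P = MC gives Q = 5.
At P = ¥30 ≥ min AVC, set P = MC: Q = 3. The firm stays open but cuts output.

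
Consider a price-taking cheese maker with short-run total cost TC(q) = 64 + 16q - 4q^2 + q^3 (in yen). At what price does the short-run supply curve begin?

¥12 per unit

The firm shuts down when price falls below the minimum of average variable cost. AVC = VC/q = 16 - 4q + q^2.
At the minimum of AVC, MC = AVC. MC = 16 - 8q + 3q^2; setting MC = AVC gives 2q^2 - 4q = 0, so q = 2. min AVC = 12.
So the shutdown price is ¥12.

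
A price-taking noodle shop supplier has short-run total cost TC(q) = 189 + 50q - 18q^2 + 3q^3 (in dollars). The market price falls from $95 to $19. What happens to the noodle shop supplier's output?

Output falls from 5 to 0 (the firm shuts down)

AVC = 50 - 18q + 3q^2, minimized at q = 3 where min AVC = $23. MC = 50 - 36q + 9q^2.
At P = $95 ≥ min AVC, set P = MC on the rising branch: q = 5.
At P = $19 < min AVC = $23, price no longer covers variable cost at any output, so the firm shuts down: q = 0.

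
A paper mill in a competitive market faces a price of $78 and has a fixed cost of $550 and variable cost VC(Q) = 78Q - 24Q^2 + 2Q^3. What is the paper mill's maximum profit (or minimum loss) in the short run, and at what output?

AVC = 78 - 24Q + 2Q^2; min AVC = $6 at Q = 6. Since P = $78 ≥ min AVC, the firm produces.
With MC = 78 - 48Q + 6Q^2, P = MC on the upward-sloping part at Q* = 8.
TR = 78·8 = 624. TC = 550 + 112 = 662. Profit = 624 − 662 = -$38.
That loss of $38 beats the $550 the firm would lose by shutting down; producing recovers $512 of fixed cost.

Profit = -$38 at Q = 8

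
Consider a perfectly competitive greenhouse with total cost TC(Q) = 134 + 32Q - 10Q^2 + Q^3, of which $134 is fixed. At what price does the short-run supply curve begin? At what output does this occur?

$7 per unit, at Q = 5

The shutdown price is the minimum of AVC. VC = 32Q - 10Q^2 + Q^3, so AVC = 32 - 10Q + Q^2.
dAVC/dQ = -10 + 2Q = 0 gives Q = 5. min AVC = 32 - 10·5 + 5^2 = 7.
The firm shuts down for any P below $7.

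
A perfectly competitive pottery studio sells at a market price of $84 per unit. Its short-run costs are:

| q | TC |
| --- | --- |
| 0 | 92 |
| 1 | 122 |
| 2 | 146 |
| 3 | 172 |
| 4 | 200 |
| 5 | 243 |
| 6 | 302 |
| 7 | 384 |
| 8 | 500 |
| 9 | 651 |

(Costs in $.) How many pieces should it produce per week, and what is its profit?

q = 7; profit = $204

Compute π = P·q − TC at each output: q=0: -92; q=1: -38; q=2: 22; q=3: 80; q=4: 136; q=5: 177; q=6: 202; q=7: 204; q=8: 172; q=9: 105.
Profit is maximized at q = 7. AVC there is 292/7 = $41.71 ≤ P, so producing beats shutting down (which would give -$92).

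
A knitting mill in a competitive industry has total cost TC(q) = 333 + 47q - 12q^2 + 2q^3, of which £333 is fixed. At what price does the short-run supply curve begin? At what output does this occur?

The shutdown price is the minimum of AVC. VC = 47q - 12q^2 + 2q^3, so AVC = 47 - 12q + 2q^2.
dAVC/dq = -12 + 4q = 0 gives q = 3. min AVC = 47 - 12·3 + 2·3^2 = 29.
So the shutdown price is £29.

£29 per unit, at q = 3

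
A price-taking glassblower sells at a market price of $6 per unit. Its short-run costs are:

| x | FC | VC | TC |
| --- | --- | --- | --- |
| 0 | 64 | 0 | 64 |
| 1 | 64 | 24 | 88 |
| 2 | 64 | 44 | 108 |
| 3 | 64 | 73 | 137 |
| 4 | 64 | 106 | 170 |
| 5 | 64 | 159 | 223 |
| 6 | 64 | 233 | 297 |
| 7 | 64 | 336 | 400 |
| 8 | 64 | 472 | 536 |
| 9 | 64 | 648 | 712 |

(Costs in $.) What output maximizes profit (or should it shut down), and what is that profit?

x = 0 (shut down); profit = -$64

Compute π = P·x − TC at each output: x=0: -64; x=1: -82; x=2: -96; x=3: -119; x=4: -146; x=5: -193; x=6: -261; x=7: -358; x=8: -488; x=9: -658.
Profit is highest at x = 0. Equivalently, the lowest AVC in the table is 44/2 ≈ $22 at x = 2, and P = $6 falls below it — price never covers variable cost, so the firm shuts down and loses only its fixed cost.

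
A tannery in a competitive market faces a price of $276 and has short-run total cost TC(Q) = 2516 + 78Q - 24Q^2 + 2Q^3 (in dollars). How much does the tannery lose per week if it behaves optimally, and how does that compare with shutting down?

AVC = 78 - 24Q + 2Q^2; min AVC = $6 at Q = 6. Since P = $276 ≥ min AVC, the firm produces.
With MC = 78 - 48Q + 6Q^2, P = MC on the upward-sloping part at Q* = 11.
TR = 276·11 = 3036. TC = 2516 + 616 = 3132. Profit = 3036 − 3132 = -$96.
That loss of $96 beats the $2516 the firm would lose by shutting down; producing recovers $2420 of fixed cost.

Profit = -$96 at Q = 11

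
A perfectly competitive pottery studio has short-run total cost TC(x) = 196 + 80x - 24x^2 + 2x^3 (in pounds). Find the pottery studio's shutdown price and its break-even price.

Shutdown price = £8; break-even price = £38

Shutdown price = min AVC. AVC = 80 - 24x + 2x^2, with vertex at x = 6 and minimum £8.
ATC = 196/x + 80 - 24x + 2x^2. Setting dATC/dx = −196/x^2 − 24 + 4x = 0 gives x = 7 (since 4·7^3 − 24·7^2 = 196).
min ATC = 196/7 + 80 − 24·7 + 2·7^2 = £38. That is the break-even price.
Between these two prices the firm operates at a loss; above £38 it earns a profit.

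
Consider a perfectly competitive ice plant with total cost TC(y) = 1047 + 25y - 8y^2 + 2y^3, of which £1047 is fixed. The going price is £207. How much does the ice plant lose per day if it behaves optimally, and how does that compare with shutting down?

Profit = -£67 at y = 7

AVC = 25 - 8y + 2y^2; min AVC = £17 at y = 2. Since P = £207 ≥ min AVC, the firm produces.
MC = 25 - 16y + 6y^2. Setting P = MC and taking the root on the rising branch gives y* = 7.
TR = 207·7 = 1449. TC = 1047 + 469 = 1516. Profit = 1449 − 1516 = -£67.
By producing, the firm covers all variable cost plus £980 of fixed cost; shutting down would lose the full £1047.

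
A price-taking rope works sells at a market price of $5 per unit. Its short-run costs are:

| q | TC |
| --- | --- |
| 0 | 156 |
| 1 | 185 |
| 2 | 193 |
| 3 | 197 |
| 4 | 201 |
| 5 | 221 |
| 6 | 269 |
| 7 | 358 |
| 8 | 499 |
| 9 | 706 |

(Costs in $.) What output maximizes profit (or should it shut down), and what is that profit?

Profit at each row (π = 5q − TC): q=0: -156; q=1: -180; q=2: -183; q=3: -182; q=4: -181; q=5: -196; q=6: -239; q=7: -323; q=8: -459; q=9: -661.
Profit is highest at q = 0. Equivalently, the lowest AVC in the table is 45/4 ≈ $11.25 at q = 4, and P = $5 falls below it — price never covers variable cost, so the firm shuts down and loses only its fixed cost.

q = 0 (shut down); profit = -$156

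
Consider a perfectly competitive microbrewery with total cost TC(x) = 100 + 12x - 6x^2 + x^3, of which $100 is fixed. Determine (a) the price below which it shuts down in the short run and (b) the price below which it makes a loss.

Shutdown price = $3; break-even price = $27

Shutdown price = min AVC. AVC = 12 - 6x + x^2, with vertex at x = 3 and minimum $3.
ATC = 100/x + 12 - 6x + x^2. Setting dATC/dx = −100/x^2 − 6 + 2x = 0 gives x = 5 (since 2·5^3 − 6·5^2 = 100).
min ATC = 100/5 + 12 − 6·5 + 5^2 = $27. That is the break-even price.
Between these two prices the firm operates at a loss; above $27 it earns a profit.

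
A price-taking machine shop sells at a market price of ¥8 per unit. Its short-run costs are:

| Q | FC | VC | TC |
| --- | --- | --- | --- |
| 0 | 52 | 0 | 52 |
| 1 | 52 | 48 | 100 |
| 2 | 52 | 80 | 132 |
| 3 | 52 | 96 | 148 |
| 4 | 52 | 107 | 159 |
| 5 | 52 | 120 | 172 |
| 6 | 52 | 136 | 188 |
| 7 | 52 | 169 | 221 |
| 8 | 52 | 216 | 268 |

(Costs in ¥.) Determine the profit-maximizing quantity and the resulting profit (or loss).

Q = 0 (shut down); profit = -¥52

Compute π = P·Q − TC at each output: Q=0: -52; Q=1: -92; Q=2: -116; Q=3: -124; Q=4: -127; Q=5: -132; Q=6: -140; Q=7: -165; Q=8: -204.
Profit is highest at Q = 0. Equivalently, the lowest AVC in the table is 136/6 ≈ ¥22.67 at Q = 6, and P = ¥8 falls below it — price never covers variable cost, so the firm shuts down and loses only its fixed cost.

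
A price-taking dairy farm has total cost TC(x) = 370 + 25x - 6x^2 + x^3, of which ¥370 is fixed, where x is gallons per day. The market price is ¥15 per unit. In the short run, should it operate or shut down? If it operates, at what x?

From TC, MC = TC'(x) = 25 - 12x + 3x^2 and AVC = VC/x = 25 - 6x + x^2.
AVC hits its minimum where MC = AVC, at x = 3, giving min AVC = 25 - 6·3 + 3^2 = ¥16.
Since P = ¥15 < min AVC = ¥16, price fails to cover variable cost at any output.
Best response: produce nothing and absorb the ¥370 fixed cost.

Shut down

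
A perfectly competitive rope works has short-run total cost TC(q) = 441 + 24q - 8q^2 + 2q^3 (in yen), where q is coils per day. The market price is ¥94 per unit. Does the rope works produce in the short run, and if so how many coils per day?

Produce at q = 5

Strip out fixed cost: VC = 24q - 8q^2 + 2q^3. Then AVC = 24 - 8q + 2q^2 and MC = 24 - 16q + 6q^2.
AVC is minimized where dAVC/dq = -8 + 4q = 0, at q = 2; min AVC = 24 - 8·2 + 2·2^2 = ¥16.
Because ¥94 ≥ ¥16, revenue can cover variable cost; the firm operates.
P = MC gives -70 - 16q + 6q^2 = 0, with roots -7/3 and 5. Take the larger (rising MC): q* = 5.
Check: AVC at q = 5 is ¥34 ≤ P, so revenue covers variable cost.
Profit = P·q − TC = 94·5 − 611 = -¥141, a loss, but smaller than the ¥441 fixed cost the firm would lose by shutting down.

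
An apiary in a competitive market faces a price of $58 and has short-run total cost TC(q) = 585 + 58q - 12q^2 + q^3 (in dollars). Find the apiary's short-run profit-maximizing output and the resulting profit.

Profit = -$329 at q = 8

AVC = 58 - 12q + q^2; min AVC = $22 at q = 6. Since P = $58 ≥ min AVC, the firm produces.
MC = 58 - 24q + 3q^2. Setting P = MC and taking the root on the rising branch gives q* = 8.
TR = 58·8 = 464. TC = 585 + 208 = 793. Profit = 464 − 793 = -$329.
By producing, the firm covers all variable cost plus $256 of fixed cost; shutting down would lose the full $585.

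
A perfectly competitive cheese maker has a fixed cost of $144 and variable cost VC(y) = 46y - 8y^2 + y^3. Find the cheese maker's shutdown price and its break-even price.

Shutdown price = $30; break-even price = $58

AVC = 46 - 8y + y^2; minimized at y = 4, giving min AVC = $30. That is the shutdown price.
ATC = 144/y + 46 - 8y + y^2. Setting dATC/dy = −144/y^2 − 8 + 2y = 0 gives y = 6 (since 2·6^3 − 8·6^2 = 144).
min ATC = 144/6 + 46 − 8·6 + 6^2 = $58. That is the break-even price.
Between these two prices the firm operates at a loss; above $58 it earns a profit.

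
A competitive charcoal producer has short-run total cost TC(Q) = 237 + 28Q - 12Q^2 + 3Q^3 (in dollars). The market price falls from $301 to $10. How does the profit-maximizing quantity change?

MC = 28 - 24Q + 9Q^2; the shutdown threshold is min AVC = $16 (at Q = 2).
With P = $301 above the shutdown price, P = MC gives Q = 7.
At P = $10 < min AVC = $16, price no longer covers variable cost at any output, so the firm shuts down: Q = 0.

Output falls from 7 to 0 (the firm shuts down)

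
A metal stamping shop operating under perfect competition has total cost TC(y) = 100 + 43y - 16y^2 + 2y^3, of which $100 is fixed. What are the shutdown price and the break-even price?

Shutdown price = $11; break-even price = $33

Shutdown price = min AVC. AVC = 43 - 16y + 2y^2, with vertex at y = 4 and minimum $11.
ATC = 100/y + 43 - 16y + 2y^2. Setting dATC/dy = −100/y^2 − 16 + 4y = 0 gives y = 5 (since 4·5^3 − 16·5^2 = 100).
min ATC = 100/5 + 43 − 16·5 + 2·5^2 = $33. That is the break-even price.
For $11 ≤ P < $33 the firm produces at a loss; below $11 it shuts down.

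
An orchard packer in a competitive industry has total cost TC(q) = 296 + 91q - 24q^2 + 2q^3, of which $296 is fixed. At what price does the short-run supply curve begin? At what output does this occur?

$19 per unit, at q = 6

Short-run supply begins at min AVC. From VC = 91q - 24q^2 + 2q^3, AVC = 91 - 24q + 2q^2.
At the minimum of AVC, MC = AVC. MC = 91 - 48q + 6q^2; setting MC = AVC gives 4q^2 - 24q = 0, so q = 6. min AVC = 19.
So the shutdown price is $19.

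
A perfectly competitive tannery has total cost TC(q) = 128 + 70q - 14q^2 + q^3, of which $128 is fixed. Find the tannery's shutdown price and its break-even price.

Shutdown price = $21; break-even price = $38

Shutdown price = min AVC. AVC = 70 - 14q + q^2, with vertex at q = 7 and minimum $21.
ATC = 128/q + 70 - 14q + q^2. Setting dATC/dq = −128/q^2 − 14 + 2q = 0 gives q = 8 (since 2·8^3 − 14·8^2 = 128).
min ATC = 128/8 + 70 − 14·8 + 8^2 = $38. That is the break-even price.
For $21 ≤ P < $38 the firm produces at a loss; below $21 it shuts down.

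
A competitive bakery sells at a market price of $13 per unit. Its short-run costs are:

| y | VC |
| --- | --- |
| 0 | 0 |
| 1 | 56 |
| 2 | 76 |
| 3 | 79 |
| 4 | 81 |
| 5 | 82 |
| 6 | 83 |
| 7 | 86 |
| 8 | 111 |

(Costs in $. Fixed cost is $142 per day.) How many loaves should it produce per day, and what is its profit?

y = 7; profit = -$137

Compute π = P·y − TC at each output: y=0: -142; y=1: -185; y=2: -192; y=3: -182; y=4: -171; y=5: -159; y=6: -147; y=7: -137; y=8: -149.
Profit is maximized at y = 7. AVC there is 86/7 = $12.29 ≤ P, so producing beats shutting down (which would give -$142).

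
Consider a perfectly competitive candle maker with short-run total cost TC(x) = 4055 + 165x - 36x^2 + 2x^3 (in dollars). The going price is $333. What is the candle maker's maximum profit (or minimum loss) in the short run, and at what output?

AVC = 165 - 36x + 2x^2; min AVC = $3 at x = 9. Since P = $333 ≥ min AVC, the firm produces.
MC = 165 - 72x + 6x^2. Setting P = MC and taking the root on the rising branch gives x* = 14.
TR = 333·14 = 4662. TC = 4055 + 742 = 4797. Profit = 4662 − 4797 = -$135.
By producing, the firm covers all variable cost plus $3920 of fixed cost; shutting down would lose the full $4055.

Profit = -$135 at x = 14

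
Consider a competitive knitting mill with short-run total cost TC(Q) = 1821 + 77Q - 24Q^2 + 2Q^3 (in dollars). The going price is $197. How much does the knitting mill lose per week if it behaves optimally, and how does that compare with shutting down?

AVC = 77 - 24Q + 2Q^2; min AVC = $5 at Q = 6. Since P = $197 ≥ min AVC, the firm produces.
MC = 77 - 48Q + 6Q^2. Setting P = MC and taking the root on the rising branch gives Q* = 10.
TR = 197·10 = 1970. TC = 1821 + 370 = 2191. Profit = 1970 − 2191 = -$221.
By producing, the firm covers all variable cost plus $1600 of fixed cost; shutting down would lose the full $1821.

Profit = -$221 at Q = 10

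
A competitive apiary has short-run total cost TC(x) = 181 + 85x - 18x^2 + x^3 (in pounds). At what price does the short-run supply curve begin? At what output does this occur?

£4 per unit, at x = 9

The firm shuts down when price falls below the minimum of average variable cost. AVC = VC/x = 85 - 18x + x^2.
dAVC/dx = -18 + 2x = 0 gives x = 9. min AVC = 85 - 18·9 + 9^2 = 4.
So the shutdown price is £4.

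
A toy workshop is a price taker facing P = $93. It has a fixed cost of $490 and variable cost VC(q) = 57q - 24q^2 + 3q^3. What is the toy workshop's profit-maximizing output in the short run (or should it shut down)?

Strip out fixed cost: VC = 57q - 24q^2 + 3q^3. Then AVC = 57 - 24q + 3q^2 and MC = 57 - 48q + 9q^2.
AVC is minimized where dAVC/dq = -24 + 6q = 0, at q = 4; min AVC = 57 - 24·4 + 3·4^2 = $9.
Because $93 ≥ $9, revenue can cover variable cost; the firm operates.
P = MC gives -36 - 48q + 9q^2 = 0, with roots -2/3 and 6. Take the larger (rising MC): q* = 6.
Check: AVC at q = 6 is $21 ≤ P, so revenue covers variable cost.
Profit = P·q − TC = 93·6 − 616 = -$58, a loss, but smaller than the $490 fixed cost the firm would lose by shutting down.

Produce at q = 6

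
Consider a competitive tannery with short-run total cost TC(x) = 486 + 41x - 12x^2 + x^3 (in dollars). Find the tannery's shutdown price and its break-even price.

Shutdown price = $5; break-even price = $68

Shutdown price = min AVC. AVC = 41 - 12x + x^2, with vertex at x = 6 and minimum $5.
ATC = 486/x + 41 - 12x + x^2. Setting dATC/dx = −486/x^2 − 12 + 2x = 0 gives x = 9 (since 2·9^3 − 12·9^2 = 486).
min ATC = 486/9 + 41 − 12·9 + 9^2 = $68. That is the break-even price.
Between these two prices the firm operates at a loss; above $68 it earns a profit.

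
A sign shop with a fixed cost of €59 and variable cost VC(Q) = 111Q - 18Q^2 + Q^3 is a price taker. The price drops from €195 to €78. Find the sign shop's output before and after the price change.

Output falls from 14 to 11

AVC = 111 - 18Q + Q^2, minimized at Q = 9 where min AVC = €30. MC = 111 - 36Q + 3Q^2.
At P = €195 ≥ min AVC, set P = MC on the rising branch: Q = 14.
At P = €78 ≥ min AVC, set P = MC: Q = 11. The firm stays open but cuts output.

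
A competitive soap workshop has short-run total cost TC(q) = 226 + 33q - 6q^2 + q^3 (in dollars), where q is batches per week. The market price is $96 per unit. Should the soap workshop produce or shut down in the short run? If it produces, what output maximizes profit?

Produce at q = 7

Variable cost is VC = 33q - 6q^2 + q^3, so AVC = VC/q = 33 - 6q + q^2 and MC = dTC/dq = 33 - 12q + 3q^2.
AVC is minimized where dAVC/dq = -6 + 2q = 0, at q = 3; min AVC = 33 - 6·3 + 3^2 = $24.
Because $96 ≥ $24, revenue can cover variable cost; the firm operates.
Set P = MC: 96 = 33 - 12q + 3q^2 → -63 - 12q + 3q^2 = 0. The roots are q = -3 and q = 7; the profit-maximizing output is on the rising part of MC, so q* = 7.
Check: AVC at q = 7 is $40 ≤ P, so revenue covers variable cost.
Profit = P·q − TC = 96·7 − 506 = $166.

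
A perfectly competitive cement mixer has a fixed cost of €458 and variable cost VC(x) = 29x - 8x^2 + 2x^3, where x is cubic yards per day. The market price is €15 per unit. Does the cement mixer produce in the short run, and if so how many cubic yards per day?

Shut down

From TC, MC = TC'(x) = 29 - 16x + 6x^2 and AVC = VC/x = 29 - 8x + 2x^2.
AVC hits its minimum where MC = AVC, at x = 2, giving min AVC = 29 - 8·2 + 2·2^2 = €21.
With P < min AVC (€15 < €21), every unit sold adds to the loss.
Shutting down limits the loss to fixed cost, €458.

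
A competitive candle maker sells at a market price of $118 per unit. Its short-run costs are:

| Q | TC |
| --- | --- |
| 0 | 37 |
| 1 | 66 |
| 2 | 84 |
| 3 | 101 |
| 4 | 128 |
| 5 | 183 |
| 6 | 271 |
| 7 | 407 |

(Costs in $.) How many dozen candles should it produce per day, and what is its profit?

Profit at each row (π = 118Q − TC): Q=0: -37; Q=1: 52; Q=2: 152; Q=3: 253; Q=4: 344; Q=5: 407; Q=6: 437; Q=7: 419.
Profit is maximized at Q = 6. AVC there is 234/6 = $39 ≤ P, so producing beats shutting down (which would give -$37).

Q = 6; profit = $437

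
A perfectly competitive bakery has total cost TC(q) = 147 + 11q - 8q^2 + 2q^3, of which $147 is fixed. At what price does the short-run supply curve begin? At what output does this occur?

$3 per unit, at q = 2

Short-run supply begins at min AVC. From VC = 11q - 8q^2 + 2q^3, AVC = 11 - 8q + 2q^2.
dAVC/dq = -8 + 4q = 0 gives q = 2. min AVC = 11 - 8·2 + 2·2^2 = 3.
For P < $3 the firm produces nothing.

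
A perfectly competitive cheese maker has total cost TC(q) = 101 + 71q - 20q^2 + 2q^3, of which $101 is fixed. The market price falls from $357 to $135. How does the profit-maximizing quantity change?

AVC = 71 - 20q + 2q^2, minimized at q = 5 where min AVC = $21. MC = 71 - 40q + 6q^2.
With P = $357 above the shutdown price, P = MC gives q = 11.
At P = $135 ≥ min AVC, set P = MC: q = 8. The firm stays open but cuts output.

Output falls from 11 to 8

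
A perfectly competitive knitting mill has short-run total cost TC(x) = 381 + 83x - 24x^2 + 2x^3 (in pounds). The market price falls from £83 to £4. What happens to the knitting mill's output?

Output falls from 8 to 0 (the firm shuts down)

MC = 83 - 48x + 6x^2; the shutdown threshold is min AVC = £11 (at x = 6).
At P = £83 ≥ min AVC, set P = MC on the rising branch: x = 8.
At P = £4 < min AVC = £11, price no longer covers variable cost at any output, so the firm shuts down: x = 0.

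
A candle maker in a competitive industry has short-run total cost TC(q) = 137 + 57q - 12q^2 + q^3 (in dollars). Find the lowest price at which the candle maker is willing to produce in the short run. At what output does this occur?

$21 per unit, at q = 6

The shutdown price is the minimum of AVC. VC = 57q - 12q^2 + q^3, so AVC = 57 - 12q + q^2.
dAVC/dq = -12 + 2q = 0 gives q = 6. min AVC = 57 - 12·6 + 6^2 = 21.
So the shutdown price is $21.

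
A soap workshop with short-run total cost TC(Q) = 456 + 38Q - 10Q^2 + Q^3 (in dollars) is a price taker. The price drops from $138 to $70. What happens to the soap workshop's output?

Output falls from 10 to 8

AVC = 38 - 10Q + Q^2, minimized at Q = 5 where min AVC = $13. MC = 38 - 20Q + 3Q^2.
At P = $138 ≥ min AVC, set P = MC on the rising branch: Q = 10.
At P = $70 ≥ min AVC, set P = MC: Q = 8. The firm stays open but cuts output.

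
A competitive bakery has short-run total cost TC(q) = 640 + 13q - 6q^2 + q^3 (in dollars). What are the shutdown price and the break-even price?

Shutdown price = $4; break-even price = $109

AVC = 13 - 6q + q^2; minimized at q = 3, giving min AVC = $4. That is the shutdown price.
ATC = 640/q + 13 - 6q + q^2. Setting dATC/dq = −640/q^2 − 6 + 2q = 0 gives q = 8 (since 2·8^3 − 6·8^2 = 640).
min ATC = 640/8 + 13 − 6·8 + 8^2 = $109. That is the break-even price.
Between these two prices the firm operates at a loss; above $109 it earns a profit.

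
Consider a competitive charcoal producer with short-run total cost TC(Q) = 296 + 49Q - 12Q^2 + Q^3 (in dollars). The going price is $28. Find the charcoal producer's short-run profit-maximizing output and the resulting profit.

AVC = 49 - 12Q + Q^2; min AVC = $13 at Q = 6. Since P = $28 ≥ min AVC, the firm produces.
With MC = 49 - 24Q + 3Q^2, P = MC on the upward-sloping part at Q* = 7.
TR = 28·7 = 196. TC = 296 + 98 = 394. Profit = 196 − 394 = -$198.
Shutting down would mean losing the fixed cost of $296, so operating at a loss of $198 is better by $98.

Profit = -$198 at Q = 7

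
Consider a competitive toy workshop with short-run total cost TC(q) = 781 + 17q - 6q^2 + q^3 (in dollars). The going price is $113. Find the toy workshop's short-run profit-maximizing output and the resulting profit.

AVC = 17 - 6q + q^2 has its minimum $8 at q = 3; price $113 clears that bar, so the firm operates.
MC = 17 - 12q + 3q^2. Setting P = MC and taking the root on the rising branch gives q* = 8.
TR = 113·8 = 904. TC = 781 + 264 = 1045. Profit = 904 − 1045 = -$141.
Shutting down would mean losing the fixed cost of $781, so operating at a loss of $141 is better by $640.

Profit = -$141 at q = 8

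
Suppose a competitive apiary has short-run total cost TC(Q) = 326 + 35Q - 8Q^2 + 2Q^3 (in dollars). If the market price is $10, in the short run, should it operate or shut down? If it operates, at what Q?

Shut down

From TC, MC = TC'(Q) = 35 - 16Q + 6Q^2 and AVC = VC/Q = 35 - 8Q + 2Q^2.
AVC is minimized where dAVC/dQ = -8 + 4Q = 0, at Q = 2; min AVC = 35 - 8·2 + 2·2^2 = $27.
With P < min AVC ($10 < $27), every unit sold adds to the loss.
Best response: produce nothing and absorb the $326 fixed cost.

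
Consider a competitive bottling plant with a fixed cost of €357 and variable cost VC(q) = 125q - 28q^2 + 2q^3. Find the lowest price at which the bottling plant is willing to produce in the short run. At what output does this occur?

€27 per unit, at q = 7

The firm shuts down when price falls below the minimum of average variable cost. AVC = VC/q = 125 - 28q + 2q^2.
At the minimum of AVC, MC = AVC. MC = 125 - 56q + 6q^2; setting MC = AVC gives 4q^2 - 28q = 0, so q = 7. min AVC = 27.
So the shutdown price is €27.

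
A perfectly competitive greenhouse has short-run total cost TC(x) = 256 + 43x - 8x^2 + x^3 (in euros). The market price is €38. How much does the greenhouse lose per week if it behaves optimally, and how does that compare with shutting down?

Profit = -€206 at x = 5

AVC = 43 - 8x + x^2 has its minimum €27 at x = 4; price €38 clears that bar, so the firm operates.
MC = 43 - 16x + 3x^2. Setting P = MC and taking the root on the rising branch gives x* = 5.
TR = 38·5 = 190. TC = 256 + 140 = 396. Profit = 190 − 396 = -€206.
By producing, the firm covers all variable cost plus €50 of fixed cost; shutting down would lose the full €256.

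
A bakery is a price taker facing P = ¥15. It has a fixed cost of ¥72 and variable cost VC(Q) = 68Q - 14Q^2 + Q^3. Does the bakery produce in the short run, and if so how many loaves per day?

Shut down

Variable cost is VC = 68Q - 14Q^2 + Q^3, so AVC = VC/Q = 68 - 14Q + Q^2 and MC = dTC/dQ = 68 - 28Q + 3Q^2.
AVC hits its minimum where MC = AVC, at Q = 7, giving min AVC = 68 - 14·7 + 7^2 = ¥19.
P = ¥15 lies below min AVC = ¥19; no output level covers variable cost.
The firm minimizes its loss by shutting down and losing only its fixed cost of ¥72.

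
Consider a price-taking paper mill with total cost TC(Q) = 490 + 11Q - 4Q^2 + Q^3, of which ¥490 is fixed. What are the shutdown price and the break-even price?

Shutdown price = min AVC. AVC = 11 - 4Q + Q^2, with vertex at Q = 2 and minimum ¥7.
ATC = 490/Q + 11 - 4Q + Q^2. Setting dATC/dQ = −490/Q^2 − 4 + 2Q = 0 gives Q = 7 (since 2·7^3 − 4·7^2 = 490).
min ATC = 490/7 + 11 − 4·7 + 7^2 = ¥102. That is the break-even price.
For ¥7 ≤ P < ¥102 the firm produces at a loss; below ¥7 it shuts down.

Shutdown price = ¥7; break-even price = ¥102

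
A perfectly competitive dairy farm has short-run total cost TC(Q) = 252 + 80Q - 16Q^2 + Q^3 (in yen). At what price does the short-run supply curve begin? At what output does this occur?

¥16 per unit, at Q = 8

The firm shuts down when price falls below the minimum of average variable cost. AVC = VC/Q = 80 - 16Q + Q^2.
At the minimum of AVC, MC = AVC. MC = 80 - 32Q + 3Q^2; setting MC = AVC gives 2Q^2 - 16Q = 0, so Q = 8. min AVC = 16.
The firm shuts down for any P below ¥16.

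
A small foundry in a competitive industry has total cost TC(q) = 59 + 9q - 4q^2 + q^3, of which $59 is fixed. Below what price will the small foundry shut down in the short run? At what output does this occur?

$5 per unit, at q = 2

The firm shuts down when price falls below the minimum of average variable cost. AVC = VC/q = 9 - 4q + q^2.
dAVC/dq = -4 + 2q = 0 gives q = 2. min AVC = 9 - 4·2 + 2^2 = 5.
For P < $5 the firm produces nothing.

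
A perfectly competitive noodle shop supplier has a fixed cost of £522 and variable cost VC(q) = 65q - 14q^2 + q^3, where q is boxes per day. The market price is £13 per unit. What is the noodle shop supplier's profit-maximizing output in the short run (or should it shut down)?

Variable cost is VC = 65q - 14q^2 + q^3, so AVC = VC/q = 65 - 14q + q^2 and MC = dTC/dq = 65 - 28q + 3q^2.
AVC hits its minimum where MC = AVC, at q = 7, giving min AVC = 65 - 14·7 + 7^2 = £16.
Since P = £13 < min AVC = £16, price fails to cover variable cost at any output.
The firm minimizes its loss by shutting down and losing only its fixed cost of £522.

Shut down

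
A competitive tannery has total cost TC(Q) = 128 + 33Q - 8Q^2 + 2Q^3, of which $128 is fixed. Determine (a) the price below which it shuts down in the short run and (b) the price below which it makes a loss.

Shutdown price = min AVC. AVC = 33 - 8Q + 2Q^2, with vertex at Q = 2 and minimum $25.
ATC = 128/Q + 33 - 8Q + 2Q^2. Setting dATC/dQ = −128/Q^2 − 8 + 4Q = 0 gives Q = 4 (since 4·4^3 − 8·4^2 = 128).
min ATC = 128/4 + 33 − 8·4 + 2·4^2 = $65. That is the break-even price.
Between these two prices the firm operates at a loss; above $65 it earns a profit.

Shutdown price = $25; break-even price = $65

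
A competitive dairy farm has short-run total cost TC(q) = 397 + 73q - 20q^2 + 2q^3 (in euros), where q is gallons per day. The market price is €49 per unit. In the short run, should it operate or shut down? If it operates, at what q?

Variable cost is VC = 73q - 20q^2 + 2q^3, so AVC = VC/q = 73 - 20q + 2q^2 and MC = dTC/dq = 73 - 40q + 6q^2.
The AVC parabola has its vertex at q = 20/4 = 5, where AVC = 73 - 20·5 + 2·5^2 = €23.
P = €49 exceeds min AVC = €23, so the firm stays open.
Set P = MC: 49 = 73 - 40q + 6q^2 → 24 - 40q + 6q^2 = 0. The roots are q = 2/3 and q = 6; the profit-maximizing output is on the rising part of MC, so q* = 6.
Check: AVC at q = 6 is €25 ≤ P, so revenue covers variable cost.
Profit = P·q − TC = 49·6 − 547 = -€253, a loss, but smaller than the €397 fixed cost the firm would lose by shutting down.

Produce at q = 6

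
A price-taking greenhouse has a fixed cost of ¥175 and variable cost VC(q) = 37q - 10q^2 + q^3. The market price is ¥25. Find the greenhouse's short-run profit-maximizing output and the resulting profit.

Profit = -¥103 at q = 6

AVC = 37 - 10q + q^2; min AVC = ¥12 at q = 5. Since P = ¥25 ≥ min AVC, the firm produces.
MC = 37 - 20q + 3q^2. Setting P = MC and taking the root on the rising branch gives q* = 6.
TR = 25·6 = 150. TC = 175 + 78 = 253. Profit = 150 − 253 = -¥103.
That loss of ¥103 beats the ¥175 the firm would lose by shutting down; producing recovers ¥72 of fixed cost.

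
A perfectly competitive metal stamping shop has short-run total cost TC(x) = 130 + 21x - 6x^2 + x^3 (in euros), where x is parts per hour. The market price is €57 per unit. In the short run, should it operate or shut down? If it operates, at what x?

Produce at x = 6

Variable cost is VC = 21x - 6x^2 + x^3, so AVC = VC/x = 21 - 6x + x^2 and MC = dTC/dx = 21 - 12x + 3x^2.
AVC is minimized where dAVC/dx = -6 + 2x = 0, at x = 3; min AVC = 21 - 6·3 + 3^2 = €12.
Since P = €57 ≥ min AVC = €12, price covers variable cost and the firm should produce.
Solving P = MC: -36 - 12x + 3x^2 = 0 ⇒ x = -2 or 6. On the upward-sloping branch, x* = 6.
Check: AVC at x = 6 is €21 ≤ P, so revenue covers variable cost.
Profit = P·x − TC = 57·6 − 256 = €86.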